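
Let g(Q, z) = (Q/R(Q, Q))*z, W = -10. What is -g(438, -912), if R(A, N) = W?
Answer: -199728/5 ≈ -39946.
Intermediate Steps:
R(A, N) = -10
g(Q, z) = -Q*z/10 (g(Q, z) = (Q/(-10))*z = (Q*(-⅒))*z = (-Q/10)*z = -Q*z/10)
-g(438, -912) = -(-1)*438*(-912)/10 = -1*199728/5 = -199728/5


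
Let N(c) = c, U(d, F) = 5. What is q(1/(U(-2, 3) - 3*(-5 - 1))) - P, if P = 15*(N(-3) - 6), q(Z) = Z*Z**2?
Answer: 1642546/12167 ≈ 135.00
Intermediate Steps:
q(Z) = Z**3
P = -135 (P = 15*(-3 - 6) = 15*(-9) = -135)
q(1/(U(-2, 3) - 3*(-5 - 1))) - P = (1/(5 - 3*(-5 - 1)))**3 - 1*(-135) = (1/(5 - 3*(-6)))**3 + 135 = (1/(5 + 18))**3 + 135 = (1/23)**3 + 135 = 1/12167 + 135 = 1642546/12167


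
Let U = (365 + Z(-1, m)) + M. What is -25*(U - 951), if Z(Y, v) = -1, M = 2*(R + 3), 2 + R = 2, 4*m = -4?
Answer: 14525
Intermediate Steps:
m = -1 (m = (¼)*(-4) = -1)
R = 0 (R = -2 + 2 = 0)
M = 6 (M = 2*(0 + 3) = 2*3 = 6)
U = 370 (U = (365 - 1) + 6 = 364 + 6 = 370)
-25*(U - 951) = -25*(370 - 951) = -25*(-581) = 14525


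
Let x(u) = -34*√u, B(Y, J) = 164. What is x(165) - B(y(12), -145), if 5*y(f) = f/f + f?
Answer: -164 - 34*√165 ≈ -600.74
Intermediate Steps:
y(f) = ⅕ + f/5 (y(f) = (f/f + f)/5 = (1 + f)/5 = ⅕ + f/5)
x(165) - B(y(12), -145) = -34*√165 - 1*164 = -34*√165 - 164 = -164 - 34*√165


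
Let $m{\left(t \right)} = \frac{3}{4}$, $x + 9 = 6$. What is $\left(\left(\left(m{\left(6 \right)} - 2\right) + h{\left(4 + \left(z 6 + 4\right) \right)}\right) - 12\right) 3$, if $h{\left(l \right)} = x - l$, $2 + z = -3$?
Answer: $\frac{69}{4} \approx 17.25$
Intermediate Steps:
$z = -5$ ($z = -2 - 3 = -5$)
$x = -3$ ($x = -9 + 6 = -3$)
$m{\left(t \right)} = \frac{3}{4}$ ($m{\left(t \right)} = 3 \cdot \frac{1}{4} = \frac{3}{4}$)
$h{\left(l \right)} = -3 - l$
$\left(\left(\left(m{\left(6 \right)} - 2\right) + h{\left(4 + \left(z 6 + 4\right) \right)}\right) - 12\right) 3 = \left(\left(\left(\frac{3}{4} - 2\right) - \left(11 - 30\right)\right) - 12\right) 3 = \left(\left(- \frac{5}{4} - -19\right) - 12\right) 3 = \left(\left(- \frac{5}{4} + \left(-3 + 22\right)\right) - 12\right) 3 = \left(\left(- \frac{5}{4} + 19\right) - 12\right) 3 = \left(\frac{71}{4} - 12\right) 3 = \frac{23}{4} \cdot 3 = \frac{69}{4}$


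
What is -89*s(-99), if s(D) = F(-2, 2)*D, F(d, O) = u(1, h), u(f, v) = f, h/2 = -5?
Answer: 8811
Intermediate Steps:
h = -10 (h = 2*(-5) = -10)
F(d, O) = 1
s(D) = D (s(D) = 1*D = D)
-89*s(-99) = -89*(-99) = 8811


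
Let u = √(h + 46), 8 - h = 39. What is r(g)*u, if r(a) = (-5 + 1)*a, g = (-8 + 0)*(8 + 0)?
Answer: 256*√15 ≈ 991.48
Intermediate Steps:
h = -31 (h = 8 - 1*39 = 8 - 39 = -31)
g = -64 (g = -8*8 = -64)
r(a) = -4*a
u = √15 (u = √(-31 + 46) = √15 ≈ 3.8730)
r(g)*u = (-4*(-64))*√15 = 256*√15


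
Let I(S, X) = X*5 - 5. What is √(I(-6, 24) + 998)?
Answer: √1113 ≈ 33.362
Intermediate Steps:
I(S, X) = -5 + 5*X (I(S, X) = 5*X - 5 = -5 + 5*X)
√(I(-6, 24) + 998) = √((-5 + 5*24) + 998) = √((-5 + 120) + 998) = √(115 + 998) = √1113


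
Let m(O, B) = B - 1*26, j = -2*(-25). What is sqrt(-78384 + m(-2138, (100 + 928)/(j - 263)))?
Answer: I*sqrt(3557602254)/213 ≈ 280.03*I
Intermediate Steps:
j = 50
m(O, B) = -26 + B (m(O, B) = B - 26 = -26 + B)
sqrt(-78384 + m(-2138, (100 + 928)/(j - 263))) = sqrt(-78384 + (-26 + (100 + 928)/(50 - 263))) = sqrt(-78384 + (-26 + 1028/(-213))) = sqrt(-78384 + (-26 + 1028*(-1/213))) = sqrt(-78384 + (-26 - 1028/213)) = sqrt(-78384 - 6566/213) = sqrt(-16702358/213) = I*sqrt(3557602254)/213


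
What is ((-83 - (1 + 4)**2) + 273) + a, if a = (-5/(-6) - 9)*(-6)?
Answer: 214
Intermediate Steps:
a = 49 (a = (-5*(-1/6) - 9)*(-6) = (5/6 - 9)*(-6) = -49/6*(-6) = 49)
((-83 - (1 + 4)**2) + 273) + a = ((-83 - (1 + 4)**2) + 273) + 49 = ((-83 - 1*5**2) + 273) + 49 = ((-83 - 1*25) + 273) + 49 = ((-83 - 25) + 273) + 49 = (-108 + 273) + 49 = 165 + 49 = 214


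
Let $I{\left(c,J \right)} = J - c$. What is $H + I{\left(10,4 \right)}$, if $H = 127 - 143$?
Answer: $-22$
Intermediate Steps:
$H = -16$ ($H = 127 - 143 = -16$)
$H + I{\left(10,4 \right)} = -16 + \left(4 - 10\right) = -16 - 6 = -22$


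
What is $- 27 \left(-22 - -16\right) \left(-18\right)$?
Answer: $-2916$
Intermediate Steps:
$- 27 \left(-22 - -16\right) \left(-18\right) = - 27 \left(-22 + 16\right) \left(-18\right) = \left(-27\right) \left(-6\right) \left(-18\right) = 162 \left(-18\right) = -2916$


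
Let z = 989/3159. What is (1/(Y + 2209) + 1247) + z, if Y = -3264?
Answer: 4156973251/3332745 ≈ 1247.3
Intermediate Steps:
z = 989/3159 (z = 989*(1/3159) = 989/3159 ≈ 0.31307)
(1/(Y + 2209) + 1247) + z = (1/(-3264 + 2209) + 1247) + 989/3159 = (1/(-1055) + 1247) + 989/3159 = (-1/1055 + 1247) + 989/3159 = 1315584/1055 + 989/3159 = 4156973251/3332745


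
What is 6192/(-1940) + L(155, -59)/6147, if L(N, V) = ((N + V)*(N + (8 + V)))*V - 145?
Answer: -295278041/2981295 ≈ -99.044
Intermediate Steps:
L(N, V) = -145 + V*(N + V)*(8 + N + V) (L(N, V) = ((N + V)*(8 + N + V))*V - 145 = V*(N + V)*(8 + N + V) - 145 = -145 + V*(N + V)*(8 + N + V))
6192/(-1940) + L(155, -59)/6147 = 6192/(-1940) + (-145 + (-59)³ + 8*(-59)² - 59*155² + 2*155*(-59)² + 8*155*(-59))/6147 = 6192*(-1/1940) + (-145 - 205379 + 8*3481 - 59*24025 + 2*155*3481 - 73160)*(1/6147) = -1548/485 + (-145 - 205379 + 27848 - 1417475 + 1079110 - 73160)*(1/6147) = -1548/485 - 589201*1/6147 = -1548/485 - 589201/6147 = -295278041/2981295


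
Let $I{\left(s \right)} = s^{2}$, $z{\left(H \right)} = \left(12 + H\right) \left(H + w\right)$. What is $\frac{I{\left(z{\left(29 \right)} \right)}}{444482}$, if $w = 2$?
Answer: $\frac{1615441}{444482} \approx 3.6344$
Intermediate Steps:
$z{\left(H \right)} = \left(2 + H\right) \left(12 + H\right)$ ($z{\left(H \right)} = \left(12 + H\right) \left(H + 2\right) = \left(12 + H\right) \left(2 + H\right) = \left(2 + H\right) \left(12 + H\right)$)
$\frac{I{\left(z{\left(29 \right)} \right)}}{444482} = \frac{\left(24 + 29^{2} + 14 \cdot 29\right)^{2}}{444482} = \left(24 + 841 + 406\right)^{2} \cdot \frac{1}{444482} = 1271^{2} \cdot \frac{1}{444482} = 1615441 \cdot \frac{1}{444482} = \frac{1615441}{444482}$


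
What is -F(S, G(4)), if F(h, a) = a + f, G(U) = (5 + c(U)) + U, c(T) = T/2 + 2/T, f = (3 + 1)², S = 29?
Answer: -55/2 ≈ -27.500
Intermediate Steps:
f = 16 (f = 4² = 16)
c(T) = T/2 + 2/T (c(T) = T*(½) + 2/T = T/2 + 2/T)
G(U) = 5 + 2/U + 3*U/2 (G(U) = (5 + (U/2 + 2/U)) + U = (5 + U/2 + 2/U) + U = 5 + 2/U + 3*U/2)
F(h, a) = 16 + a (F(h, a) = a + 16 = 16 + a)
-F(S, G(4)) = -(16 + (5 + 2/4 + (3/2)*4)) = -(16 + (5 + 2*(¼) + 6)) = -(16 + (5 + ½ + 6)) = -(16 + 23/2) = -1*55/2 = -55/2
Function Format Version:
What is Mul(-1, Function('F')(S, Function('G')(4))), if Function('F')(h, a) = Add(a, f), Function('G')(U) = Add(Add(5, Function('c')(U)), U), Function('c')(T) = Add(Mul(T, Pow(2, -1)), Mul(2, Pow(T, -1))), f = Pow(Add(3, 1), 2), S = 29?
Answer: Rational(-55, 2) ≈ -27.500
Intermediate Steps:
f = 16 (f = Pow(4, 2) = 16)
Function('c')(T) = Add(Mul(Rational(1, 2), T), Mul(2, Pow(T, -1))) (Function('c')(T) = Add(Mul(T, Rational(1, 2)), Mul(2, Pow(T, -1))) = Add(Mul(Rational(1, 2), T), Mul(2, Pow(T, -1))))
Function('G')(U) = Add(5, Mul(2, Pow(U, -1)), Mul(Rational(3, 2), U)) (Function('G')(U) = Add(Add(5, Add(Mul(Rational(1, 2), U), Mul(2, Pow(U, -1)))), U) = Add(Add(5, Mul(Rational(1, 2), U), Mul(2, Pow(U, -1))), U) = Add(5, Mul(2, Pow(U, -1)), Mul(Rational(3, 2), U)))
Function('F')(h, a) = Add(16, a) (Function('F')(h, a) = Add(a, 16) = Add(16, a))
Mul(-1, Function('F')(S, Function('G')(4))) = Mul(-1, Add(16, Add(5, Mul(2, Pow(4, -1)), Mul(Rational(3, 2), 4)))) = Mul(-1, Add(16, Add(5, Mul(2, Rational(1, 4)), 6))) = Mul(-1, Add(16, Add(5, Rational(1, 2), 6))) = Mul(-1, Add(16, Rational(23, 2))) = Mul(-1, Rational(55, 2)) = Rational(-55, 2)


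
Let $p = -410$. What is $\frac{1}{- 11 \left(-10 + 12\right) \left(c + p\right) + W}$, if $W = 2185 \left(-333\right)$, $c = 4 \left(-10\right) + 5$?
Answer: $- \frac{1}{717815} \approx -1.3931 \cdot 10^{-6}$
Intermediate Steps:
$c = -35$ ($c = -40 + 5 = -35$)
$W = -727605$
$\frac{1}{- 11 \left(-10 + 12\right) \left(c + p\right) + W} = \frac{1}{- 11 \left(-10 + 12\right) \left(-35 - 410\right) - 727605} = \frac{1}{\left(-11\right) 2 \left(-445\right) - 727605} = \frac{1}{\left(-22\right) \left(-445\right) - 727605} = \frac{1}{9790 - 727605} = \frac{1}{-717815} = - \frac{1}{717815}$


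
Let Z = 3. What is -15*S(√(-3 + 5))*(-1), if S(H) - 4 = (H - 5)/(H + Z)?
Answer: 165/7 + 120*√2/7 ≈ 47.815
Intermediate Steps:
S(H) = 4 + (-5 + H)/(3 + H) (S(H) = 4 + (H - 5)/(H + 3) = 4 + (-5 + H)/(3 + H))
-15*S(√(-3 + 5))*(-1) = -15*(7 + 5*√(-3 + 5))/(3 + √(-3 + 5))*(-1) = -15*(7 + 5*√2)/(3 + √2)*(-1) = 15*(7 + 5*√2)/(3 + √2)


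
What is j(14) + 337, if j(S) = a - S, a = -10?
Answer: 313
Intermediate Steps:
j(S) = -10 - S
j(14) + 337 = (-10 - 1*14) + 337 = (-10 - 14) + 337 = -24 + 337 = 313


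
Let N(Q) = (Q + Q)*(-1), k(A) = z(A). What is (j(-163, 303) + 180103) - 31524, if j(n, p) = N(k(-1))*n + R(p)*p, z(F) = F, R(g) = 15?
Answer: 152798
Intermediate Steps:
k(A) = A
N(Q) = -2*Q (N(Q) = (2*Q)*(-1) = -2*Q)
j(n, p) = 2*n + 15*p (j(n, p) = (-2*(-1))*n + 15*p = 2*n + 15*p)
(j(-163, 303) + 180103) - 31524 = ((2*(-163) + 15*303) + 180103) - 31524 = ((-326 + 4545) + 180103) - 31524 = (4219 + 180103) - 31524 = 184322 - 31524 = 152798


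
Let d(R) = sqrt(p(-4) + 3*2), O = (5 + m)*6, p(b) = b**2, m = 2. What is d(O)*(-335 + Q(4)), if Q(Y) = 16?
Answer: -319*sqrt(22) ≈ -1496.2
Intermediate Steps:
O = 42 (O = (5 + 2)*6 = 7*6 = 42)
d(R) = sqrt(22) (d(R) = sqrt((-4)**2 + 3*2) = sqrt(16 + 6) = sqrt(22))
d(O)*(-335 + Q(4)) = sqrt(22)*(-335 + 16) = sqrt(22)*(-319) = -319*sqrt(22)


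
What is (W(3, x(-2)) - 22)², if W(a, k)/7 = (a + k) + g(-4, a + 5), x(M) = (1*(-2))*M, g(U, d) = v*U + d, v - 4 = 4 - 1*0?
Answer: 19881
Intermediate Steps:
v = 8 (v = 4 + (4 - 1*0) = 4 + (4 + 0) = 4 + 4 = 8)
g(U, d) = d + 8*U (g(U, d) = 8*U + d = d + 8*U)
x(M) = -2*M
W(a, k) = -189 + 7*k + 14*a (W(a, k) = 7*((a + k) + ((a + 5) + 8*(-4))) = 7*((a + k) + ((5 + a) - 32)) = 7*((a + k) + (-27 + a)) = 7*(-27 + k + 2*a) = -189 + 7*k + 14*a)
(W(3, x(-2)) - 22)² = ((-189 + 7*(-2*(-2)) + 14*3) - 22)² = ((-189 + 7*4 + 42) - 22)² = ((-189 + 28 + 42) - 22)² = (-119 - 22)² = (-141)² = 19881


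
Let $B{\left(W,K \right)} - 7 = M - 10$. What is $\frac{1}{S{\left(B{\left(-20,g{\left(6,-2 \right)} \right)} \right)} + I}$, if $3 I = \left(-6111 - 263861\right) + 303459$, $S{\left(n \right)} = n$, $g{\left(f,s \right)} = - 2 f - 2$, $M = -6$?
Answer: $\frac{3}{33460} \approx 8.9659 \cdot 10^{-5}$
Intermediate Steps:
$g{\left(f,s \right)} = -2 - 2 f$
$B{\left(W,K \right)} = -9$ ($B{\left(W,K \right)} = 7 - 16 = -9$)
$I = \frac{33487}{3}$ ($I = \frac{\left(-6111 - 263861\right) + 303459}{3} = \frac{-269972 + 303459}{3} = \frac{1}{3} \cdot 33487 = \frac{33487}{3} \approx 11162.0$)
$\frac{1}{S{\left(B{\left(-20,g{\left(6,-2 \right)} \right)} \right)} + I} = \frac{1}{-9 + \frac{33487}{3}} = \frac{1}{\frac{33460}{3}} = \frac{3}{33460}$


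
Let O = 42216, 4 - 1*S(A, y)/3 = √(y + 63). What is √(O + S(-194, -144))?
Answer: 3*√(4692 - 3*I) ≈ 205.49 - 0.065695*I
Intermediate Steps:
S(A, y) = 12 - 3*√(63 + y) (S(A, y) = 12 - 3*√(y + 63) = 12 - 3*√(63 + y))
√(O + S(-194, -144)) = √(42216 + (12 - 3*√(63 - 144))) = √(42216 + (12 - 27*I)) = √(42228 - 27*I)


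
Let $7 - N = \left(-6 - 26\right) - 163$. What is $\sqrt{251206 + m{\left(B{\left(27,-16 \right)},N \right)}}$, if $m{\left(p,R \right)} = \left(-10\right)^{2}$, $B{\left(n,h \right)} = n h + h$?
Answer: $\sqrt{251306} \approx 501.3$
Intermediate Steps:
$B{\left(n,h \right)} = h + h n$ ($B{\left(n,h \right)} = h n + h = h + h n$)
$N = 202$ ($N = 7 - \left(\left(-6 - 26\right) - 163\right) = 7 - \left(-32 - 163\right) = 7 - -195 = 7 + 195 = 202$)
$m{\left(p,R \right)} = 100$
$\sqrt{251206 + m{\left(B{\left(27,-16 \right)},N \right)}} = \sqrt{251206 + 100} = \sqrt{251306}$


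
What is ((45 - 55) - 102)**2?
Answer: 12544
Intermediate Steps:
((45 - 55) - 102)**2 = (-10 - 102)**2 = (-112)**2 = 12544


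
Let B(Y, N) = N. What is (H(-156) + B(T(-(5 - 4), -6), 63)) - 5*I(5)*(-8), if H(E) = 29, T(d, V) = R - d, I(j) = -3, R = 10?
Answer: -28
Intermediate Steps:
T(d, V) = 10 - d
(H(-156) + B(T(-(5 - 4), -6), 63)) - 5*I(5)*(-8) = (29 + 63) - 5*(-3)*(-8) = 92 + 15*(-8) = 92 - 120 = -28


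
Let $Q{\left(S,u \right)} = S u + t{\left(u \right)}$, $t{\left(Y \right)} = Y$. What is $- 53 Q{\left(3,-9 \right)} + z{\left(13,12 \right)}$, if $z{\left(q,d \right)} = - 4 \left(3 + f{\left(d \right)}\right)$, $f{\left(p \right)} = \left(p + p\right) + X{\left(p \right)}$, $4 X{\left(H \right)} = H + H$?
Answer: $1776$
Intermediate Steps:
$X{\left(H \right)} = \frac{H}{2}$ ($X{\left(H \right)} = \frac{H + H}{4} = \frac{2 H}{4} = \frac{H}{2}$)
$Q{\left(S,u \right)} = u + S u$ ($Q{\left(S,u \right)} = S u + u = u + S u$)
$f{\left(p \right)} = \frac{5 p}{2}$ ($f{\left(p \right)} = \left(p + p\right) + \frac{p}{2} = 2 p + \frac{p}{2} = \frac{5 p}{2}$)
$z{\left(q,d \right)} = -12 - 10 d$ ($z{\left(q,d \right)} = - 4 \left(3 + \frac{5 d}{2}\right) = -12 - 10 d$)
$- 53 Q{\left(3,-9 \right)} + z{\left(13,12 \right)} = - 53 \left(- 9 \left(1 + 3\right)\right) - 132 = - 53 \left(\left(-9\right) 4\right) - 132 = \left(-53\right) \left(-36\right) - 132 = 1908 - 132 = 1776$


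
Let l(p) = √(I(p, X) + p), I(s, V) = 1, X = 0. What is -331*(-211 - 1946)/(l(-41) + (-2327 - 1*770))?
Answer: -2211155799/9591449 - 1427934*I*√10/9591449 ≈ -230.53 - 0.47079*I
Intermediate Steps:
l(p) = √(1 + p)
-331*(-211 - 1946)/(l(-41) + (-2327 - 1*770)) = -331*(-211 - 1946)/(√(1 - 41) + (-2327 - 1*770)) = -331*(-2157/(√(-40) + (-2327 - 770))) = -331*(-2157/(2*I*√10 - 3097)) = -331*(-2157/(-3097 + 2*I*√10)) = -331/(3097/2157 - 2*I*√10/2157)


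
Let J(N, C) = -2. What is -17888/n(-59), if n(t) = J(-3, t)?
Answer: 8944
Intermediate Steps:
n(t) = -2
-17888/n(-59) = -17888/(-2) = -17888*(-1/2) = 8944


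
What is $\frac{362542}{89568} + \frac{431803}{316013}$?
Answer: $\frac{76621858075}{14152326192} \approx 5.4141$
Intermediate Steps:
$\frac{362542}{89568} + \frac{431803}{316013} = 362542 \cdot \frac{1}{89568} + 431803 \cdot \frac{1}{316013} = \frac{181271}{44784} + \frac{431803}{316013} = \frac{76621858075}{14152326192}$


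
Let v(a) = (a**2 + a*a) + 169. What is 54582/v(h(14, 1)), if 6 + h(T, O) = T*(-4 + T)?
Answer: 18194/12027 ≈ 1.5128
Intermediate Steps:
h(T, O) = -6 + T*(-4 + T)
v(a) = 169 + 2*a**2 (v(a) = (a**2 + a**2) + 169 = 2*a**2 + 169 = 169 + 2*a**2)
54582/v(h(14, 1)) = 54582/(169 + 2*(-6 + 14**2 - 4*14)**2) = 54582/(169 + 2*(-6 + 196 - 56)**2) = 54582/(169 + 2*134**2) = 54582/(169 + 2*17956) = 54582/(169 + 35912) = 54582/36081 = 54582*(1/36081) = 18194/12027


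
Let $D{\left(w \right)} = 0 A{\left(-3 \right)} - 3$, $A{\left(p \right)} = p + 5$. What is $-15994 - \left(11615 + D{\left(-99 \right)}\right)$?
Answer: $-27606$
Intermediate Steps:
$A{\left(p \right)} = 5 + p$
$D{\left(w \right)} = -3$ ($D{\left(w \right)} = 0 \left(5 - 3\right) - 3 = 0 \cdot 2 - 3 = 0 - 3 = -3$)
$-15994 - \left(11615 + D{\left(-99 \right)}\right) = -15994 - \left(11615 - 3\right) = -15994 - 11612 = -27606$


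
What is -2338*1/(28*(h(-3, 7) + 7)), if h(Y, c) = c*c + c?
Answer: -167/126 ≈ -1.3254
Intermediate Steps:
h(Y, c) = c + c² (h(Y, c) = c² + c = c + c²)
-2338*1/(28*(h(-3, 7) + 7)) = -2338*1/(28*(7*(1 + 7) + 7)) = -2338*1/(28*(7*8 + 7)) = -2338*1/(28*(56 + 7)) = -2338/(28*63) = -2338/1764 = -2338*1/1764 = -167/126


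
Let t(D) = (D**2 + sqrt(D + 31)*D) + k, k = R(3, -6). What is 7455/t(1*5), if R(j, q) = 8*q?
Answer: 1065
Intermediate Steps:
k = -48 (k = 8*(-6) = -48)
t(D) = -48 + D**2 + D*sqrt(31 + D) (t(D) = (D**2 + sqrt(D + 31)*D) - 48 = (D**2 + sqrt(31 + D)*D) - 48 = (D**2 + D*sqrt(31 + D)) - 48 = -48 + D**2 + D*sqrt(31 + D))
7455/t(1*5) = 7455/(-48 + (1*5)**2 + (1*5)*sqrt(31 + 1*5)) = 7455/(-48 + 5**2 + 5*sqrt(31 + 5)) = 7455/(-48 + 25 + 5*sqrt(36)) = 7455/(-48 + 25 + 5*6) = 7455/(-48 + 25 + 30) = 7455/7 = 7455*(1/7) = 1065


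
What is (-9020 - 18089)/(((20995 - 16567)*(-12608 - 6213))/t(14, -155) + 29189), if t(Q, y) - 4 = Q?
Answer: 27109/4600777 ≈ 0.0058923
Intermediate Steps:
t(Q, y) = 4 + Q
(-9020 - 18089)/(((20995 - 16567)*(-12608 - 6213))/t(14, -155) + 29189) = (-9020 - 18089)/(((20995 - 16567)*(-12608 - 6213))/(4 + 14) + 29189) = -27109/((4428*(-18821))/18 + 29189) = -27109/(-83339388*1/18 + 29189) = -27109/(-4629966 + 29189) = -27109/(-4600777) = -27109*(-1/4600777) = 27109/4600777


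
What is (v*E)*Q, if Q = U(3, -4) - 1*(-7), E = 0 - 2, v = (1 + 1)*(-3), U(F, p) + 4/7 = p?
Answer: 204/7 ≈ 29.143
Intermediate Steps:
U(F, p) = -4/7 + p
v = -6 (v = 2*(-3) = -6)
E = -2
Q = 17/7 (Q = (-4/7 - 4) - 1*(-7) = -32/7 + 7 = 17/7 ≈ 2.4286)
(v*E)*Q = -6*(-2)*(17/7) = 12*(17/7) = 204/7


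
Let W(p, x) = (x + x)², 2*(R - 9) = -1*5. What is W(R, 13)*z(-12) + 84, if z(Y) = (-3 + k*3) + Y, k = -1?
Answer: -12084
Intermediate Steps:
R = 13/2 (R = 9 + (-1*5)/2 = 9 + (½)*(-5) = 9 - 5/2 = 13/2 ≈ 6.5000)
W(p, x) = 4*x² (W(p, x) = (2*x)² = 4*x²)
z(Y) = -6 + Y (z(Y) = (-3 - 1*3) + Y = (-3 - 3) + Y = -6 + Y)
W(R, 13)*z(-12) + 84 = (4*13²)*(-6 - 12) + 84 = (4*169)*(-18) + 84 = 676*(-18) + 84 = -12168 + 84 = -12084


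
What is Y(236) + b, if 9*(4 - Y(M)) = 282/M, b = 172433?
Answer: 61042651/354 ≈ 1.7244e+5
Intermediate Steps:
Y(M) = 4 - 94/(3*M)
Y(236) + b = (4 - 94/3/236) + 172433 = (4 - 94/3*1/236) + 172433 = (4 - 47/354) + 172433 = 1369/354 + 172433 = 61042651/354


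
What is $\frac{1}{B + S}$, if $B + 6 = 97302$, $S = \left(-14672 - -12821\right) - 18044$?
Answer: $\frac{1}{77401} \approx 1.292 \cdot 10^{-5}$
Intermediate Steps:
$S = -19895$ ($S = \left(-14672 + 12821\right) - 18044 = -1851 - 18044 = -19895$)
$B = 97296$ ($B = -6 + 97302 = 97296$)
$\frac{1}{B + S} = \frac{1}{97296 - 19895} = \frac{1}{77401}$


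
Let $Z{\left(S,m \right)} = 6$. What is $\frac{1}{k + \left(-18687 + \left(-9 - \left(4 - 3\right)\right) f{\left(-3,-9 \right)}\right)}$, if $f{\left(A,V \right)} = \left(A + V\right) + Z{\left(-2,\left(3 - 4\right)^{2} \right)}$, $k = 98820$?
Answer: $\frac{1}{80193} \approx 1.247 \cdot 10^{-5}$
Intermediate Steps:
$f{\left(A,V \right)} = 6 + A + V$ ($f{\left(A,V \right)} = \left(A + V\right) + 6 = 6 + A + V$)
$\frac{1}{k + \left(-18687 + \left(-9 - \left(4 - 3\right)\right) f{\left(-3,-9 \right)}\right)} = \frac{1}{98820 - \left(18687 - \left(-9 - \left(4 - 3\right)\right) \left(6 - 3 - 9\right)\right)} = \frac{1}{98820 - \left(18687 - \left(-9 - 1\right) \left(-6\right)\right)} = \frac{1}{98820 - 18627} = \frac{1}{80193}$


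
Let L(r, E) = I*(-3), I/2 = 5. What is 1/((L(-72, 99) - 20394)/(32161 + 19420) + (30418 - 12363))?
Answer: 51581/931274531 ≈ 5.5388e-5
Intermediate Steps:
I = 10 (I = 2*5 = 10)
L(r, E) = -30 (L(r, E) = 10*(-3) = -30)
1/((L(-72, 99) - 20394)/(32161 + 19420) + (30418 - 12363)) = 1/((-30 - 20394)/(32161 + 19420) + (30418 - 12363)) = 1/(-20424/51581 + 18055) = 1/(931274531/51581) = 51581/931274531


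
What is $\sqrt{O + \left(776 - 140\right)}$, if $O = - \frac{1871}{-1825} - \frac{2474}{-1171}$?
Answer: $\frac{\sqrt{116760006523753}}{427415} \approx 25.281$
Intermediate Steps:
$O = \frac{6705991}{2137075}$ ($O = \left(-1871\right) \left(- \frac{1}{1825}\right) - - \frac{2474}{1171} = \frac{1871}{1825} + \frac{2474}{1171} = \frac{6705991}{2137075} \approx 3.1379$)
$\sqrt{O + \left(776 - 140\right)} = \sqrt{\frac{6705991}{2137075} + \left(776 - 140\right)} = \sqrt{\frac{6705991}{2137075} + 636} = \sqrt{\frac{1365885691}{2137075}} = \frac{\sqrt{116760006523753}}{427415}$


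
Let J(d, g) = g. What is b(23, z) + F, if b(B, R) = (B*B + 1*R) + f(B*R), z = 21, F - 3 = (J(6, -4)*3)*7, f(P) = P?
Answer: 952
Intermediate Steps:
F = -81 (F = 3 - 4*3*7 = 3 - 12*7 = 3 - 84 = -81)
b(B, R) = R + B² + B*R (b(B, R) = (B*B + 1*R) + B*R = (B² + R) + B*R = (R + B²) + B*R = R + B² + B*R)
b(23, z) + F = (21 + 23² + 23*21) - 81 = (21 + 529 + 483) - 81 = 1033 - 81 = 952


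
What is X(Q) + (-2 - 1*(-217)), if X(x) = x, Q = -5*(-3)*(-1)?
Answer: 200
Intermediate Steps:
Q = -15 (Q = 15*(-1) = -15)
X(Q) + (-2 - 1*(-217)) = -15 + (-2 - 1*(-217)) = -15 + (-2 + 217) = -15 + 215 = 200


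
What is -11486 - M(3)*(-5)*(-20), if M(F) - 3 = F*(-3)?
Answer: -10886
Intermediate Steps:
M(F) = 3 - 3*F (M(F) = 3 + F*(-3) = 3 - 3*F)
-11486 - M(3)*(-5)*(-20) = -11486 - (3 - 3*3)*(-5)*(-20) = -11486 - (3 - 9)*(-5)*(-20) = -11486 - (-6*(-5))*(-20) = -11486 - 30*(-20) = -11486 - 1*(-600) = -11486 + 600 = -10886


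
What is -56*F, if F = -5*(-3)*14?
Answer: -11760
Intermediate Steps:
F = 210 (F = 15*14 = 210)
-56*F = -56*210 = -11760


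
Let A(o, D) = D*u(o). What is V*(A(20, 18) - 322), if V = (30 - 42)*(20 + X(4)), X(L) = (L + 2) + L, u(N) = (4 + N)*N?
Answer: -2994480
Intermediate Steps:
u(N) = N*(4 + N)
X(L) = 2 + 2*L (X(L) = (2 + L) + L = 2 + 2*L)
A(o, D) = D*o*(4 + o) (A(o, D) = D*(o*(4 + o)) = D*o*(4 + o))
V = -360 (V = (30 - 42)*(20 + (2 + 2*4)) = -12*(20 + (2 + 8)) = -12*(20 + 10) = -12*30 = -360)
V*(A(20, 18) - 322) = -360*(18*20*(4 + 20) - 322) = -360*(18*20*24 - 322) = -360*(8640 - 322) = -360*8318 = -2994480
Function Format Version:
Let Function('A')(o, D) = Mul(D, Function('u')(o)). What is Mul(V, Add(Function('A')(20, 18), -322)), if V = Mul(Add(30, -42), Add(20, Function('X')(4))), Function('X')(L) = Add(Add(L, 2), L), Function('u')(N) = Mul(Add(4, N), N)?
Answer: -2994480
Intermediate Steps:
Function('u')(N) = Mul(N, Add(4, N))
Function('X')(L) = Add(2, Mul(2, L)) (Function('X')(L) = Add(Add(2, L), L) = Add(2, Mul(2, L)))
Function('A')(o, D) = Mul(D, o, Add(4, o)) (Function('A')(o, D) = Mul(D, Mul(o, Add(4, o))) = Mul(D, o, Add(4, o)))
V = -360 (V = Mul(Add(30, -42), Add(20, Add(2, Mul(2, 4)))) = Mul(-12, Add(20, Add(2, 8))) = Mul(-12, Add(20, 10)) = Mul(-12, 30) = -360)
Mul(V, Add(Function('A')(20, 18), -322)) = Mul(-360, Add(Mul(18, 20, Add(4, 20)), -322)) = Mul(-360, Add(Mul(18, 20, 24), -322)) = Mul(-360, Add(8640, -322)) = Mul(-360, 8318) = -2994480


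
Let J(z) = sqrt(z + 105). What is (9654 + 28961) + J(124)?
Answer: 38615 + sqrt(229) ≈ 38630.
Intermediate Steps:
J(z) = sqrt(105 + z)
(9654 + 28961) + J(124) = (9654 + 28961) + sqrt(105 + 124) = 38615 + sqrt(229)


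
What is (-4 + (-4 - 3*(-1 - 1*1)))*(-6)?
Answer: 12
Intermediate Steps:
(-4 + (-4 - 3*(-1 - 1*1)))*(-6) = (-4 + (-4 - 3*(-1 - 1)))*(-6) = (-4 + (-4 - 3*(-2)))*(-6) = (-4 + (-4 + 6))*(-6) = (-4 + 2)*(-6) = -2*(-6) = 12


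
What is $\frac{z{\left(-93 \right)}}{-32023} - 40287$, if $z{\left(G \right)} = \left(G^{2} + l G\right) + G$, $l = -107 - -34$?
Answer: $- \frac{41616966}{1033} \approx -40288.0$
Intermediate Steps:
$l = -73$ ($l = -107 + 34 = -73$)
$z{\left(G \right)} = G^{2} - 72 G$ ($z{\left(G \right)} = \left(G^{2} - 73 G\right) + G = G^{2} - 72 G$)
$\frac{z{\left(-93 \right)}}{-32023} - 40287 = \frac{\left(-93\right) \left(-72 - 93\right)}{-32023} - 40287 = \left(-93\right) \left(-165\right) \left(- \frac{1}{32023}\right) - 40287 = 15345 \left(- \frac{1}{32023}\right) - 40287 = - \frac{495}{1033} - 40287 = - \frac{41616966}{1033}$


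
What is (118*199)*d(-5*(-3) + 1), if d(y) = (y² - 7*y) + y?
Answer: 3757120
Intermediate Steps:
d(y) = y² - 6*y
(118*199)*d(-5*(-3) + 1) = (118*199)*((-5*(-3) + 1)*(-6 + (-5*(-3) + 1))) = 23482*((15 + 1)*(-6 + (15 + 1))) = 23482*(16*(-6 + 16)) = 23482*(16*10) = 23482*160 = 3757120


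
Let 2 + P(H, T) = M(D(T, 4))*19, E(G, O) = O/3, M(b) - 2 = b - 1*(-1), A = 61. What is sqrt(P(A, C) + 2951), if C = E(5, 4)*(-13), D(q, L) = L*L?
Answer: sqrt(3310) ≈ 57.533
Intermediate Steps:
D(q, L) = L**2
M(b) = 3 + b (M(b) = 2 + (b - 1*(-1)) = 2 + (b + 1) = 2 + (1 + b) = 3 + b)
E(G, O) = O/3 (E(G, O) = O*(1/3) = O/3)
C = -52/3 (C = ((1/3)*4)*(-13) = (4/3)*(-13) = -52/3 ≈ -17.333)
P(H, T) = 359 (P(H, T) = -2 + (3 + 4**2)*19 = -2 + (3 + 16)*19 = -2 + 19*19 = -2 + 361 = 359)
sqrt(P(A, C) + 2951) = sqrt(359 + 2951) = sqrt(3310)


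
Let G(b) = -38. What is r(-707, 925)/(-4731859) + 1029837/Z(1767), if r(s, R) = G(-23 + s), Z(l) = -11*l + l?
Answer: -1624347601841/27870649510 ≈ -58.282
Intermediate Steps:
Z(l) = -10*l
r(s, R) = -38
r(-707, 925)/(-4731859) + 1029837/Z(1767) = -38/(-4731859) + 1029837/((-10*1767)) = -38*(-1/4731859) + 1029837/(-17670) = 38/4731859 + 1029837*(-1/17670) = 38/4731859 - 343279/5890 = -1624347601841/27870649510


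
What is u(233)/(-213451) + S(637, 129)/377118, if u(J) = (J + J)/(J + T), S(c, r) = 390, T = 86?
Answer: 628088141/611387912751 ≈ 0.0010273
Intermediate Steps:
u(J) = 2*J/(86 + J) (u(J) = (J + J)/(J + 86) = (2*J)/(86 + J) = 2*J/(86 + J))
u(233)/(-213451) + S(637, 129)/377118 = (2*233/(86 + 233))/(-213451) + 390/377118 = (2*233/319)*(-1/213451) + 390*(1/377118) = (2*233*(1/319))*(-1/213451) + 65/62853 = (466/319)*(-1/213451) + 65/62853 = -466/68090869 + 65/62853 = 628088141/611387912751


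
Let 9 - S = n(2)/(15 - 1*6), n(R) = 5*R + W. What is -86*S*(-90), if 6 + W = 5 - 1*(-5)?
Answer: 57620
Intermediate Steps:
W = 4 (W = -6 + (5 - 1*(-5)) = -6 + (5 + 5) = -6 + 10 = 4)
n(R) = 4 + 5*R (n(R) = 5*R + 4 = 4 + 5*R)
S = 67/9 (S = 9 - (4 + 5*2)/(15 - 1*6) = 9 - (4 + 10)/(15 - 6) = 9 - 14/9 = 67/9 ≈ 7.4444)
-86*S*(-90) = -86*67/9*(-90) = -5762/9*(-90) = 57620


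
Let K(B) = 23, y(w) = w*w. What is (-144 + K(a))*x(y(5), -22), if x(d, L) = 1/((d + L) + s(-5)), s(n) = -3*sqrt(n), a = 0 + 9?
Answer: -121/18 - 121*I*sqrt(5)/18 ≈ -6.7222 - 15.031*I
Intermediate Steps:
y(w) = w**2
a = 9
x(d, L) = 1/(L + d - 3*I*sqrt(5)) (x(d, L) = 1/((d + L) - 3*I*sqrt(5)) = 1/((L + d) - 3*I*sqrt(5)) = 1/(L + d - 3*I*sqrt(5)))
(-144 + K(a))*x(y(5), -22) = (-144 + 23)/(-22 + 5**2 - 3*I*sqrt(5)) = -121/(-22 + 25 - 3*I*sqrt(5)) = -121/(3 - 3*I*sqrt(5))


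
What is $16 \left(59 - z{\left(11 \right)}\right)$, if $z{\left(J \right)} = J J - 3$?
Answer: $-944$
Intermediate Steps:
$z{\left(J \right)} = -3 + J^{2}$ ($z{\left(J \right)} = J^{2} - 3 = -3 + J^{2}$)
$16 \left(59 - z{\left(11 \right)}\right) = 16 \left(59 - \left(-3 + 11^{2}\right)\right) = 16 \left(59 - \left(-3 + 121\right)\right) = 16 \left(59 - 118\right) = 16 \left(-59\right) = -944$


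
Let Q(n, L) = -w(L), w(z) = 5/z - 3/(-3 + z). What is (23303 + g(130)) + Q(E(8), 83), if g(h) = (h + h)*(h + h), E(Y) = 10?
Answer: 603595769/6640 ≈ 90903.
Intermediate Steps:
w(z) = -3/(-3 + z) + 5/z
g(h) = 4*h**2 (g(h) = (2*h)*(2*h) = 4*h**2)
Q(n, L) = -(-15 + 2*L)/(L*(-3 + L))
(23303 + g(130)) + Q(E(8), 83) = (23303 + 4*130**2) + (15 - 2*83)/(83*(-3 + 83)) = (23303 + 4*16900) + (1/83)*(15 - 166)/80 = (23303 + 67600) + (1/83)*(1/80)*(-151) = 90903 - 151/6640 = 603595769/6640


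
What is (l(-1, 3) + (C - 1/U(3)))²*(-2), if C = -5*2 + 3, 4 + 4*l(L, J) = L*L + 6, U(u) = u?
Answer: -6241/72 ≈ -86.681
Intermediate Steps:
l(L, J) = ½ + L²/4 (l(L, J) = -1 + (L*L + 6)/4 = -1 + (L² + 6)/4 = -1 + (6 + L²)/4 = -1 + (3/2 + L²/4) = ½ + L²/4)
C = -7 (C = -10 + 3 = -7)
(l(-1, 3) + (C - 1/U(3)))²*(-2) = ((½ + (¼)*(-1)²) + (-7 - 1/3))²*(-2) = ((½ + (¼)*1) + (-7 - 1*⅓))²*(-2) = ((½ + ¼) + (-7 - ⅓))²*(-2) = (¾ - 22/3)²*(-2) = (-79/12)²*(-2) = (6241/144)*(-2) = -6241/72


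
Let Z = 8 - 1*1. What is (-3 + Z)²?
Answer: 16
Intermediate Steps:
Z = 7 (Z = 8 - 1 = 7)
(-3 + Z)² = (-3 + 7)² = 4² = 16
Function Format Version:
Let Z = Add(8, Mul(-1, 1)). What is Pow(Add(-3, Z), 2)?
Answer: 16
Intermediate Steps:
Z = 7 (Z = Add(8, -1) = 7)
Pow(Add(-3, Z), 2) = Pow(Add(-3, 7), 2) = Pow(4, 2) = 16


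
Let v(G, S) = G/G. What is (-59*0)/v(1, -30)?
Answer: 0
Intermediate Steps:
v(G, S) = 1
(-59*0)/v(1, -30) = -59*0/1 = 0*1 = 0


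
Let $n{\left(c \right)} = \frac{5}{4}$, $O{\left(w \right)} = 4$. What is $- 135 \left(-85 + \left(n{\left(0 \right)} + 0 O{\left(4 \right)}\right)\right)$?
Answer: $\frac{45225}{4} \approx 11306.0$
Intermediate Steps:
$n{\left(c \right)} = \frac{5}{4}$ ($n{\left(c \right)} = 5 \cdot \frac{1}{4} = \frac{5}{4}$)
$- 135 \left(-85 + \left(n{\left(0 \right)} + 0 O{\left(4 \right)}\right)\right) = - 135 \left(-85 + \left(\frac{5}{4} + 0 \cdot 4\right)\right) = - 135 \left(-85 + \left(\frac{5}{4} + 0\right)\right) = - 135 \left(-85 + \frac{5}{4}\right) = \left(-135\right) \left(- \frac{335}{4}\right) = \frac{45225}{4}$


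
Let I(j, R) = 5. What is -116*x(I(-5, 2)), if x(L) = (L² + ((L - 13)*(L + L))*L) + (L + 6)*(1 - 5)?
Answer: 48604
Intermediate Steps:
x(L) = -24 + L² - 4*L + 2*L²*(-13 + L) (x(L) = (L² + ((-13 + L)*(2*L))*L) + (6 + L)*(-4) = (L² + (2*L*(-13 + L))*L) + (-24 - 4*L) = (L² + 2*L²*(-13 + L)) + (-24 - 4*L) = -24 + L² - 4*L + 2*L²*(-13 + L))
-116*x(I(-5, 2)) = -116*(-24 - 25*5² - 4*5 + 2*5³) = -116*(-24 - 25*25 - 20 + 2*125) = -116*(-24 - 625 - 20 + 250) = -116*(-419) = 48604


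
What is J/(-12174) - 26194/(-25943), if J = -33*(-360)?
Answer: 1780486/52638347 ≈ 0.033825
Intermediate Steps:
J = 11880
J/(-12174) - 26194/(-25943) = 11880/(-12174) - 26194/(-25943) = 11880*(-1/12174) - 26194*(-1/25943) = -1980/2029 + 26194/25943 = 1780486/52638347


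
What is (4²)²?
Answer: 256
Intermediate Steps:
(4²)² = 16² = 256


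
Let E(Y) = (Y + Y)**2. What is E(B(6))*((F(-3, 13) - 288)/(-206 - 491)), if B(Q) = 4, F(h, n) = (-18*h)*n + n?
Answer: -27328/697 ≈ -39.208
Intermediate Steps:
F(h, n) = n - 18*h*n (F(h, n) = -18*h*n + n = n - 18*h*n)
E(Y) = 4*Y**2 (E(Y) = (2*Y)**2 = 4*Y**2)
E(B(6))*((F(-3, 13) - 288)/(-206 - 491)) = (4*4**2)*((13*(1 - 18*(-3)) - 288)/(-206 - 491)) = (4*16)*((13*(1 + 54) - 288)/(-697)) = 64*((13*55 - 288)*(-1/697)) = 64*((715 - 288)*(-1/697)) = 64*(427*(-1/697)) = 64*(-427/697) = -27328/697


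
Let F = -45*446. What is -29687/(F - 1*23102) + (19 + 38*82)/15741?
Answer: 18262039/20593044 ≈ 0.88681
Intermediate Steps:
F = -20070
-29687/(F - 1*23102) + (19 + 38*82)/15741 = -29687/(-20070 - 1*23102) + (19 + 38*82)/15741 = -29687/(-20070 - 23102) + (19 + 3116)*(1/15741) = -29687/(-43172) + 3135*(1/15741) = -29687*(-1/43172) + 95/477 = 29687/43172 + 95/477 = 18262039/20593044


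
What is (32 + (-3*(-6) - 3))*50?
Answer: 2350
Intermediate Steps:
(32 + (-3*(-6) - 3))*50 = (32 + (18 - 3))*50 = (32 + 15)*50 = 47*50 = 2350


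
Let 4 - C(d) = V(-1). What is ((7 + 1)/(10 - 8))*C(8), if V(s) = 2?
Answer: 8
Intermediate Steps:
C(d) = 2 (C(d) = 4 - 1*2 = 4 - 2 = 2)
((7 + 1)/(10 - 8))*C(8) = ((7 + 1)/(10 - 8))*2 = (8/2)*2 = (8*(1/2))*2 = 4*2 = 8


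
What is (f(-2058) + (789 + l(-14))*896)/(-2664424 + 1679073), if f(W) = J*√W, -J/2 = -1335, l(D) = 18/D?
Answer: -705792/985351 - 18690*I*√42/985351 ≈ -0.71628 - 0.12293*I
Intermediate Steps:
J = 2670 (J = -2*(-1335) = 2670)
f(W) = 2670*√W
(f(-2058) + (789 + l(-14))*896)/(-2664424 + 1679073) = (2670*√(-2058) + (789 + 18/(-14))*896)/(-2664424 + 1679073) = (2670*(7*I*√42) + (789 + 18*(-1/14))*896)/(-985351) = (18690*I*√42 + (789 - 9/7)*896)*(-1/985351) = (18690*I*√42 + (5514/7)*896)*(-1/985351) = (18690*I*√42 + 705792)*(-1/985351) = (705792 + 18690*I*√42)*(-1/985351) = -705792/985351 - 18690*I*√42/985351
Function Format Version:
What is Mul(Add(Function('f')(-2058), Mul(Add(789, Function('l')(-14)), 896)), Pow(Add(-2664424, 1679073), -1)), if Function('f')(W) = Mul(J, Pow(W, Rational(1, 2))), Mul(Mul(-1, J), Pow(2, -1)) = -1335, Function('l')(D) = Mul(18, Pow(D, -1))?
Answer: Add(Rational(-705792, 985351), Mul(Rational(-18690, 985351), I, Pow(42, Rational(1, 2)))) ≈ Add(-0.71628, Mul(-0.12293, I))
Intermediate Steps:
J = 2670 (J = Mul(-2, -1335) = 2670)
Function('f')(W) = Mul(2670, Pow(W, Rational(1, 2)))
Mul(Add(Function('f')(-2058), Mul(Add(789, Function('l')(-14)), 896)), Pow(Add(-2664424, 1679073), -1)) = Mul(Add(Mul(2670, Pow(-2058, Rational(1, 2))), Mul(Add(789, Mul(18, Pow(-14, -1))), 896)), Pow(Add(-2664424, 1679073), -1)) = Mul(Add(Mul(2670, Mul(7, I, Pow(42, Rational(1, 2)))), Mul(Add(789, Mul(18, Rational(-1, 14))), 896)), Pow(-985351, -1)) = Mul(Add(Mul(18690, I, Pow(42, Rational(1, 2))), Mul(Add(789, Rational(-9, 7)), 896)), Rational(-1, 985351)) = Mul(Add(Mul(18690, I, Pow(42, Rational(1, 2))), Mul(Rational(5514, 7), 896)), Rational(-1, 985351)) = Mul(Add(Mul(18690, I, Pow(42, Rational(1, 2))), 705792), Rational(-1, 985351)) = Mul(Add(705792, Mul(18690, I, Pow(42, Rational(1, 2)))), Rational(-1, 985351)) = Add(Rational(-705792, 985351), Mul(Rational(-18690, 985351), I, Pow(42, Rational(1, 2))))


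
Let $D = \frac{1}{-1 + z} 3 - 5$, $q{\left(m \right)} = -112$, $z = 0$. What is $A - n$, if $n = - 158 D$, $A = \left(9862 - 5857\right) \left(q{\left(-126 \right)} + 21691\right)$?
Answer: $86422631$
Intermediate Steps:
$A = 86423895$ ($A = \left(9862 - 5857\right) \left(-112 + 21691\right) = 4005 \cdot 21579 = 86423895$)
$D = -8$ ($D = \frac{1}{-1 + 0} \cdot 3 - 5 = \frac{1}{-1} \cdot 3 - 5 = \left(-1\right) 3 - 5 = -3 - 5 = -8$)
$n = 1264$ ($n = \left(-158\right) \left(-8\right) = 1264$)
$A - n = 86423895 - 1264 = 86422631$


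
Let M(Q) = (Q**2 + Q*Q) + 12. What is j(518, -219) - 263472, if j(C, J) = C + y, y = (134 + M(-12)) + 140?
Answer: -262380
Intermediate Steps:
M(Q) = 12 + 2*Q**2 (M(Q) = (Q**2 + Q**2) + 12 = 2*Q**2 + 12 = 12 + 2*Q**2)
y = 574 (y = (134 + (12 + 2*(-12)**2)) + 140 = (134 + (12 + 2*144)) + 140 = (134 + (12 + 288)) + 140 = (134 + 300) + 140 = 434 + 140 = 574)
j(C, J) = 574 + C (j(C, J) = C + 574 = 574 + C)
j(518, -219) - 263472 = (574 + 518) - 263472 = 1092 - 263472 = -262380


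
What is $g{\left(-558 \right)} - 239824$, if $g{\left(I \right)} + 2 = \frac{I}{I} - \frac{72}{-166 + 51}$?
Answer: $- \frac{27579803}{115} \approx -2.3982 \cdot 10^{5}$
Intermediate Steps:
$g{\left(I \right)} = - \frac{43}{115}$ ($g{\left(I \right)} = -2 - \left(\frac{72}{-166 + 51} - \frac{I}{I}\right) = -2 + \left(1 - \frac{72}{-115}\right) = -2 + \left(1 - - \frac{72}{115}\right) = -2 + \left(1 + \frac{72}{115}\right) = -2 + \frac{187}{115} = - \frac{43}{115}$)
$g{\left(-558 \right)} - 239824 = - \frac{43}{115} - 239824 = - \frac{27579803}{115}$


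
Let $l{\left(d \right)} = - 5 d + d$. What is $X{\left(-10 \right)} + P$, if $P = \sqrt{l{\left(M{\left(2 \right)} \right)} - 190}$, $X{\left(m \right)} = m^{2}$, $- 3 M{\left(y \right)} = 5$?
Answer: $100 + \frac{5 i \sqrt{66}}{3} \approx 100.0 + 13.54 i$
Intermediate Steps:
$M{\left(y \right)} = - \frac{5}{3}$ ($M{\left(y \right)} = \left(- \frac{1}{3}\right) 5 = - \frac{5}{3}$)
$l{\left(d \right)} = - 4 d$
$P = \frac{5 i \sqrt{66}}{3}$ ($P = \sqrt{\left(-4\right) \left(- \frac{5}{3}\right) - 190} = \sqrt{\frac{20}{3} - 190} = \sqrt{- \frac{550}{3}} = \frac{5 i \sqrt{66}}{3} \approx 13.54 i$)
$X{\left(-10 \right)} + P = \left(-10\right)^{2} + \frac{5 i \sqrt{66}}{3} = 100 + \frac{5 i \sqrt{66}}{3}$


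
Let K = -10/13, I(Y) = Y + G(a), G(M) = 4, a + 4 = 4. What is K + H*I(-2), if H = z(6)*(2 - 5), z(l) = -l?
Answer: 458/13 ≈ 35.231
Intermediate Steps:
a = 0 (a = -4 + 4 = 0)
H = 18 (H = (-1*6)*(2 - 5) = -6*(-3) = 18)
I(Y) = 4 + Y (I(Y) = Y + 4 = 4 + Y)
K = -10/13 (K = -10*1/13 = -10/13 ≈ -0.76923)
K + H*I(-2) = -10/13 + 18*(4 - 2) = -10/13 + 18*2 = -10/13 + 36 = 458/13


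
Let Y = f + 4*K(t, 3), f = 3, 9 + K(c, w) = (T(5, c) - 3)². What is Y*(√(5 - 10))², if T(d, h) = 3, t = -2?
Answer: 165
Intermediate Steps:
K(c, w) = -9 (K(c, w) = -9 + (3 - 3)² = -9 + 0² = -9 + 0 = -9)
Y = -33 (Y = 3 + 4*(-9) = 3 - 36 = -33)
Y*(√(5 - 10))² = -33*(√(5 - 10))² = -33*(√(-5))² = -33*(I*√5)² = -33*(-5) = 165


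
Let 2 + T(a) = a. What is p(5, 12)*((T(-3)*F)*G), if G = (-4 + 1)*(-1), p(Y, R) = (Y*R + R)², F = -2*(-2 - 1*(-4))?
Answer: 311040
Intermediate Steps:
T(a) = -2 + a
F = -4 (F = -2*(-2 + 4) = -2*2 = -4)
p(Y, R) = (R + R*Y)² (p(Y, R) = (R*Y + R)² = (R + R*Y)²)
G = 3 (G = -3*(-1) = 3)
p(5, 12)*((T(-3)*F)*G) = (12²*(1 + 5)²)*(((-2 - 3)*(-4))*3) = (144*6²)*(-5*(-4)*3) = (144*36)*(20*3) = 5184*60 = 311040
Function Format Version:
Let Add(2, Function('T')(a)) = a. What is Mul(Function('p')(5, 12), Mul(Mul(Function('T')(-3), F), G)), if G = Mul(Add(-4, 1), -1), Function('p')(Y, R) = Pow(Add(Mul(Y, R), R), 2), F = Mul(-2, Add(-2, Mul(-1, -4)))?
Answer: 311040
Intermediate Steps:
Function('T')(a) = Add(-2, a)
F = -4 (F = Mul(-2, Add(-2, 4)) = Mul(-2, 2) = -4)
Function('p')(Y, R) = Pow(Add(R, Mul(R, Y)), 2) (Function('p')(Y, R) = Pow(Add(Mul(R, Y), R), 2) = Pow(Add(R, Mul(R, Y)), 2))
G = 3 (G = Mul(-3, -1) = 3)
Mul(Function('p')(5, 12), Mul(Mul(Function('T')(-3), F), G)) = Mul(Mul(Pow(12, 2), Pow(Add(1, 5), 2)), Mul(Mul(Add(-2, -3), -4), 3)) = Mul(Mul(144, Pow(6, 2)), Mul(Mul(-5, -4), 3)) = Mul(Mul(144, 36), Mul(20, 3)) = Mul(5184, 60) = 311040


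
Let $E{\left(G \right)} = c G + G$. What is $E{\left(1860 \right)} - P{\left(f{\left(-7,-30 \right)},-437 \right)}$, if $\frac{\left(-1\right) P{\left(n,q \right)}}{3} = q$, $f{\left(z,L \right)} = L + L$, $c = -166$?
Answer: $-308211$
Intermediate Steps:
$f{\left(z,L \right)} = 2 L$
$P{\left(n,q \right)} = - 3 q$
$E{\left(G \right)} = - 165 G$ ($E{\left(G \right)} = - 166 G + G = - 165 G$)
$E{\left(1860 \right)} - P{\left(f{\left(-7,-30 \right)},-437 \right)} = \left(-165\right) 1860 - \left(-3\right) \left(-437\right) = -306900 - 1311 = -308211$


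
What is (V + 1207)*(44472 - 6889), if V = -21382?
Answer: -758237025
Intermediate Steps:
(V + 1207)*(44472 - 6889) = (-21382 + 1207)*(44472 - 6889) = -20175*37583 = -758237025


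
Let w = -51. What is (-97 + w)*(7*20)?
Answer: -20720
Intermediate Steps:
(-97 + w)*(7*20) = (-97 - 51)*(7*20) = -148*140 = -20720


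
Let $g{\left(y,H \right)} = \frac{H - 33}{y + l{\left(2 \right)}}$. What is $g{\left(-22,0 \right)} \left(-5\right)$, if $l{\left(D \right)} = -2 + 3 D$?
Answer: $- \frac{55}{6} \approx -9.1667$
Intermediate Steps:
$g{\left(y,H \right)} = \frac{-33 + H}{4 + y}$ ($g{\left(y,H \right)} = \frac{H - 33}{y + \left(-2 + 3 \cdot 2\right)} = \frac{-33 + H}{y + \left(-2 + 6\right)} = \frac{-33 + H}{y + 4} = \frac{-33 + H}{4 + y}$)
$g{\left(-22,0 \right)} \left(-5\right) = \frac{-33 + 0}{4 - 22} \left(-5\right) = \frac{1}{-18} \left(-33\right) \left(-5\right) = \left(- \frac{1}{18}\right) \left(-33\right) \left(-5\right) = \frac{11}{6} \left(-5\right) = - \frac{55}{6}$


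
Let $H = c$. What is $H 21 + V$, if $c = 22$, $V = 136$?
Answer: $598$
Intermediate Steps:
$H = 22$
$H 21 + V = 22 \cdot 21 + 136 = 462 + 136 = 598$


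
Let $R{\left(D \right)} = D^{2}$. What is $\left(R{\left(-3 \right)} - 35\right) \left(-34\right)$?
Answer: $884$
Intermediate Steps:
$\left(R{\left(-3 \right)} - 35\right) \left(-34\right) = \left(\left(-3\right)^{2} - 35\right) \left(-34\right) = \left(9 - 35\right) \left(-34\right) = \left(-26\right) \left(-34\right) = 884$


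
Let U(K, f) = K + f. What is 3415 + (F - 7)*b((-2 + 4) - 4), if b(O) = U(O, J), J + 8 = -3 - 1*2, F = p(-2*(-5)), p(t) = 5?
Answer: 3445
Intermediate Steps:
F = 5
J = -13 (J = -8 + (-3 - 1*2) = -8 + (-3 - 2) = -8 - 5 = -13)
b(O) = -13 + O (b(O) = O - 13 = -13 + O)
3415 + (F - 7)*b((-2 + 4) - 4) = 3415 + (5 - 7)*(-13 + ((-2 + 4) - 4)) = 3415 - 2*(-13 + (2 - 4)) = 3415 - 2*(-13 - 2) = 3415 - 2*(-15) = 3415 + 30 = 3445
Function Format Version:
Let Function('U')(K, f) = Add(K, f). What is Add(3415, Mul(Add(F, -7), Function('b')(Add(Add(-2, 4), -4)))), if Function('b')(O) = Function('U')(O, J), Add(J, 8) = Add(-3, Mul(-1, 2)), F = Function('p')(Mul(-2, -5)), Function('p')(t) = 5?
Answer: 3445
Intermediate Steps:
F = 5
J = -13 (J = Add(-8, Add(-3, Mul(-1, 2))) = Add(-8, Add(-3, -2)) = Add(-8, -5) = -13)
Function('b')(O) = Add(-13, O) (Function('b')(O) = Add(O, -13) = Add(-13, O))
Add(3415, Mul(Add(F, -7), Function('b')(Add(Add(-2, 4), -4)))) = Add(3415, Mul(Add(5, -7), Add(-13, Add(Add(-2, 4), -4)))) = Add(3415, Mul(-2, Add(-13, Add(2, -4)))) = Add(3415, Mul(-2, Add(-13, -2))) = Add(3415, Mul(-2, -15)) = Add(3415, 30) = 3445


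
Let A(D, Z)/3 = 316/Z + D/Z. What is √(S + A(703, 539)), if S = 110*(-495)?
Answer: I*√322800423/77 ≈ 233.33*I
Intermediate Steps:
A(D, Z) = 948/Z + 3*D/Z (A(D, Z) = 3*(316/Z + D/Z) = 948/Z + 3*D/Z)
S = -54450
√(S + A(703, 539)) = √(-54450 + 3*(316 + 703)/539) = √(-54450 + 3*(1/539)*1019) = √(-54450 + 3057/539) = √(-29345493/539) = I*√322800423/77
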